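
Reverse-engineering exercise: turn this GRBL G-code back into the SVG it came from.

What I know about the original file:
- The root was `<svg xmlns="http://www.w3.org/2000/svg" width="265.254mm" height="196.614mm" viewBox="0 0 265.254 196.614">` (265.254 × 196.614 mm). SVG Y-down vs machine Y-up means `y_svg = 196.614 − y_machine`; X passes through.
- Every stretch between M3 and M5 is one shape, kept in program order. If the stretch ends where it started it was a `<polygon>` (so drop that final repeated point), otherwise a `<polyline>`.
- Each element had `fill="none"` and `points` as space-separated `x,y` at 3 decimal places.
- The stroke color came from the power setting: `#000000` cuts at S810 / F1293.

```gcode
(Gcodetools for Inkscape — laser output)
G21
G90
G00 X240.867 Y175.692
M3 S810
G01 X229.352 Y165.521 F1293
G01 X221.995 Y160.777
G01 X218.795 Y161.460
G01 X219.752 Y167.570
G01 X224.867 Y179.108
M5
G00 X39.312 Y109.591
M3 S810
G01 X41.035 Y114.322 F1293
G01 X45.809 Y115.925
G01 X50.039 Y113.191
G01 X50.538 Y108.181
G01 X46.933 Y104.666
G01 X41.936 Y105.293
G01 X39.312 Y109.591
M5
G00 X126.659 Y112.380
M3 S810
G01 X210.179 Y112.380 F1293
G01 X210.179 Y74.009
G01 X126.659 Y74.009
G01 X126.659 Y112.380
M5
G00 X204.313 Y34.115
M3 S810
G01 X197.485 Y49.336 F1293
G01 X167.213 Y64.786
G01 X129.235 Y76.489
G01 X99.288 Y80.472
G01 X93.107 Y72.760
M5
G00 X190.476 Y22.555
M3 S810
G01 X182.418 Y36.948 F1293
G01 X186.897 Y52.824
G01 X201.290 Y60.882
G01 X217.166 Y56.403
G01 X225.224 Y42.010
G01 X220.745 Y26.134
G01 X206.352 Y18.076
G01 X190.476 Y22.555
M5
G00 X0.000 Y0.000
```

<svg xmlns="http://www.w3.org/2000/svg" width="265.254mm" height="196.614mm" viewBox="0 0 265.254 196.614">
  <polyline points="240.867,20.922 229.352,31.093 221.995,35.837 218.795,35.154 219.752,29.044 224.867,17.506" fill="none" stroke="#000000"/>
  <polygon points="39.312,87.023 41.035,82.292 45.809,80.689 50.039,83.423 50.538,88.433 46.933,91.948 41.936,91.321" fill="none" stroke="#000000"/>
  <polygon points="126.659,84.234 210.179,84.234 210.179,122.605 126.659,122.605" fill="none" stroke="#000000"/>
  <polyline points="204.313,162.499 197.485,147.278 167.213,131.828 129.235,120.125 99.288,116.142 93.107,123.854" fill="none" stroke="#000000"/>
  <polygon points="190.476,174.059 182.418,159.666 186.897,143.790 201.290,135.732 217.166,140.211 225.224,154.604 220.745,170.480 206.352,178.538" fill="none" stroke="#000000"/>
</svg>

y_svg = 196.614 − y_m. Every run uses S810, so all elements get stroke `#000000` (cut).

[1] open run; points: 240.867,20.922 229.352,31.093 221.995,35.837 218.795,35.154 219.752,29.044 224.867,17.506

[2] closed run; points: 39.312,87.023 41.035,82.292 45.809,80.689 50.039,83.423 50.538,88.433 46.933,91.948 41.936,91.321

[3] closed run; points: 126.659,84.234 210.179,84.234 210.179,122.605 126.659,122.605

[4] open run; points: 204.313,162.499 197.485,147.278 167.213,131.828 129.235,120.125 99.288,116.142 93.107,123.854

[5] closed run; points: 190.476,174.059 182.418,159.666 186.897,143.790 201.290,135.732 217.166,140.211 225.224,154.604 220.745,170.480 206.352,178.538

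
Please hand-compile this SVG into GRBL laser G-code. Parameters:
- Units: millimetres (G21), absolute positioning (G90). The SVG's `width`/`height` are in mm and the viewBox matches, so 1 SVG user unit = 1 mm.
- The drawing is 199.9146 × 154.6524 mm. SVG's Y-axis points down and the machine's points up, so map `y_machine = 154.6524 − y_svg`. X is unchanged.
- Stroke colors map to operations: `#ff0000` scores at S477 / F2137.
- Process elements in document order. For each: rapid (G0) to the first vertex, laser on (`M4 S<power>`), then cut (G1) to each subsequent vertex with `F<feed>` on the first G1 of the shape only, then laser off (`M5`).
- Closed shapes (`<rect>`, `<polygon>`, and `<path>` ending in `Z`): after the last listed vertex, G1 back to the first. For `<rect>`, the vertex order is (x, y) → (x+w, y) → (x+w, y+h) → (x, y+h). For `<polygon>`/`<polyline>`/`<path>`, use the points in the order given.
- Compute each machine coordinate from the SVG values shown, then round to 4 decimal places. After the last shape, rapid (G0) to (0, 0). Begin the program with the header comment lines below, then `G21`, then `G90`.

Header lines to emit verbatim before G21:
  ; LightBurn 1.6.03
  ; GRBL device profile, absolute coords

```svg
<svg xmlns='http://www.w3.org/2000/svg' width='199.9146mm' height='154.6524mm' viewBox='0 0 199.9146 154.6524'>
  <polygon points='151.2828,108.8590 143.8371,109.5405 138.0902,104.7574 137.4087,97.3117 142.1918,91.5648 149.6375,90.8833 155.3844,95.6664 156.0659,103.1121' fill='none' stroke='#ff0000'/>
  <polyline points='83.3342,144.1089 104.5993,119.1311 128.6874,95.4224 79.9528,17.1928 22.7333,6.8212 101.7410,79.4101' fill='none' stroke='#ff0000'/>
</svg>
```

1 u = 1 mm; y_m = 154.6524 − y.

[1] `<polygon>` regular polygon, #ff0000→score S477 F2137: (151.2828,45.7934) → (143.8371,45.1119) → (138.0902,49.8950) → (137.4087,57.3407) → (142.1918,63.0876) → (149.6375,63.7691) → (155.3844,58.9860) → (156.0659,51.5403) → (151.2828,45.7934) (closed)

[2] `<polyline>` open polyline, #ff0000→score S477 F2137: (83.3342,10.5435) → (104.5993,35.5213) → (128.6874,59.2300) → (79.9528,137.4596) → (22.7333,147.8312) → (101.7410,75.2423)

; LightBurn 1.6.03
; GRBL device profile, absolute coords
G21
G90
G0 X151.2828 Y45.7934
M4 S477
G1 X143.8371 Y45.1119 F2137
G1 X138.0902 Y49.8950
G1 X137.4087 Y57.3407
G1 X142.1918 Y63.0876
G1 X149.6375 Y63.7691
G1 X155.3844 Y58.9860
G1 X156.0659 Y51.5403
G1 X151.2828 Y45.7934
M5
G0 X83.3342 Y10.5435
M4 S477
G1 X104.5993 Y35.5213 F2137
G1 X128.6874 Y59.2300
G1 X79.9528 Y137.4596
G1 X22.7333 Y147.8312
G1 X101.7410 Y75.2423
M5
G0 X0.0000 Y0.0000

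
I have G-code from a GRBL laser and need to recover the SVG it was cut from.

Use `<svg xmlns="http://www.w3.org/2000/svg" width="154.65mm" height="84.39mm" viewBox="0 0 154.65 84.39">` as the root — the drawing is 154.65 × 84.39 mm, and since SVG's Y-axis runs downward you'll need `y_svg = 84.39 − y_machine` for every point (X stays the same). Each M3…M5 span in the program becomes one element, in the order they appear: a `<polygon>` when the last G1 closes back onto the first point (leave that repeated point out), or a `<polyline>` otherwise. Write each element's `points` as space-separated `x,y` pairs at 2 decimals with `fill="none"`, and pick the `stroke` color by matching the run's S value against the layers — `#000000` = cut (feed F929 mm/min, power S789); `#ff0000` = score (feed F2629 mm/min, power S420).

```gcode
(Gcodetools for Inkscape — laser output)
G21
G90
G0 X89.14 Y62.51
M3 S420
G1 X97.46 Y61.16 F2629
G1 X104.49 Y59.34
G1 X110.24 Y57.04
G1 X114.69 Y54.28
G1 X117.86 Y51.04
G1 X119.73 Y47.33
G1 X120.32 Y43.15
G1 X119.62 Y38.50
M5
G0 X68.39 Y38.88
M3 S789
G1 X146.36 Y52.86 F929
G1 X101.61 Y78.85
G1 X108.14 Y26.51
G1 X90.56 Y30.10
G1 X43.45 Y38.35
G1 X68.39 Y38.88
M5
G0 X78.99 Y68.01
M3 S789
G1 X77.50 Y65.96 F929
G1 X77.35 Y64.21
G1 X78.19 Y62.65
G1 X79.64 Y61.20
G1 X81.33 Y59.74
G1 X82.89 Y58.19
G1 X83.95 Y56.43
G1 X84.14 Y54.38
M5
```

<svg xmlns="http://www.w3.org/2000/svg" width="154.65mm" height="84.39mm" viewBox="0 0 154.65 84.39">
  <polyline points="89.14,21.88 97.46,23.23 104.49,25.05 110.24,27.35 114.69,30.11 117.86,33.35 119.73,37.06 120.32,41.24 119.62,45.89" fill="none" stroke="#ff0000"/>
  <polygon points="68.39,45.51 146.36,31.53 101.61,5.54 108.14,57.88 90.56,54.29 43.45,46.04" fill="none" stroke="#000000"/>
  <polyline points="78.99,16.38 77.50,18.43 77.35,20.18 78.19,21.74 79.64,23.19 81.33,24.65 82.89,26.20 83.95,27.96 84.14,30.01" fill="none" stroke="#000000"/>
</svg>

Each laser-on run becomes one SVG element. Flip Y back into SVG space with y_svg = 84.39 − y_machine.

Run 1: power S420 maps to stroke `#ff0000` (score). The run is open, so emit a `<polyline>` with points (Y-flipped): 89.14,21.88 97.46,23.23 104.49,25.05 110.24,27.35 114.69,30.11 117.86,33.35 119.73,37.06 120.32,41.24 119.62,45.89.

Run 2: power S789 maps to stroke `#000000` (cut). The run returns to its start, so emit a `<polygon>` with points (Y-flipped): 68.39,45.51 146.36,31.53 101.61,5.54 108.14,57.88 90.56,54.29 43.45,46.04.

Run 3: S789 ⇒ cut layer `#000000`. The run is open, so emit a `<polyline>` with points (Y-flipped): 78.99,16.38 77.50,18.43 77.35,20.18 78.19,21.74 79.64,23.19 81.33,24.65 82.89,26.20 83.95,27.96 84.14,30.01.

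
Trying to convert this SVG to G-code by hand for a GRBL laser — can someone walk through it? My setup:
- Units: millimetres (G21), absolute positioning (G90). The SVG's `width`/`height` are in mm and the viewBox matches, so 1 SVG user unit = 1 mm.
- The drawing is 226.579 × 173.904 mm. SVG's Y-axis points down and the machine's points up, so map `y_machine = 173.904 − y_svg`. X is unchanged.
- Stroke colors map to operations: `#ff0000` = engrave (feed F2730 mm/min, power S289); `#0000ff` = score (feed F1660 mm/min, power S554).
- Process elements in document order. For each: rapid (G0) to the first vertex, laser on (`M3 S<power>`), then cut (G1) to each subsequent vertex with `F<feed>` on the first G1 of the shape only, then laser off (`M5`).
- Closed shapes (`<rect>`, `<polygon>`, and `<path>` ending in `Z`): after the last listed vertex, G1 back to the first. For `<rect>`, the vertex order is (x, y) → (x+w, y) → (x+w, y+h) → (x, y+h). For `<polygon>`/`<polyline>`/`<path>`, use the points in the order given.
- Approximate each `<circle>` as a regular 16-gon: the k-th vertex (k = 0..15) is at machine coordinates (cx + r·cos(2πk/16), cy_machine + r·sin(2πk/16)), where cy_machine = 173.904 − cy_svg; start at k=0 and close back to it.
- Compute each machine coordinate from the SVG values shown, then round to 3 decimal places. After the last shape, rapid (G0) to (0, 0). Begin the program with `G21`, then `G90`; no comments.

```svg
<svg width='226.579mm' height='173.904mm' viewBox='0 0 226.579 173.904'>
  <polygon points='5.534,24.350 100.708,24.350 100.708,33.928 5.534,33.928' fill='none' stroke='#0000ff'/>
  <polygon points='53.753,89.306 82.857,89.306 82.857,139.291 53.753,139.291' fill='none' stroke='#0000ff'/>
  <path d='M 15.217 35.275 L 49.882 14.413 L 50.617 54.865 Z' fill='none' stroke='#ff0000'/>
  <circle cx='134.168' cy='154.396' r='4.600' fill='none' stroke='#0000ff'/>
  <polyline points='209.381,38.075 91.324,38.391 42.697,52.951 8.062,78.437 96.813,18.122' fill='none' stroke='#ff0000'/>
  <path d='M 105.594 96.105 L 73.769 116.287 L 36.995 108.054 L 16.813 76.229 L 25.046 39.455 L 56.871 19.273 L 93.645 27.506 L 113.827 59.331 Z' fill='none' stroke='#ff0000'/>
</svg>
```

viewBox `0 0 226.579 173.904` with mm width/height → 1 unit = 1 mm. Flip: y_m = 173.904 − y_svg.

**Shape 1** — `<polygon>` rectangle, stroke `#0000ff` → score (S554, F1660). Machine vertices: (5.534,149.554) → (100.708,149.554) → (100.708,139.976) → (5.534,139.976) → (5.534,149.554). Closed: final G1 returns to the first vertex.

**Shape 2** — `<polygon>` rectangle, stroke `#0000ff` → score (S554, F1660). Machine vertices: (53.753,84.598) → (82.857,84.598) → (82.857,34.613) → (53.753,34.613) → (53.753,84.598). Closed: final G1 returns to the first vertex.

**Shape 3** — `<path>` regular polygon, stroke `#ff0000` → engrave (S289, F2730). Machine vertices: (15.217,138.629) → (49.882,159.491) → (50.617,119.039) → (15.217,138.629). Closed: final G1 returns to the first vertex.

**Shape 4** — `<circle>` circle, stroke `#0000ff` → score (S554, F1660). Machine vertices: (138.768,19.508) → (138.418,21.268) → (137.421,22.761) → (135.928,23.758) → (134.168,24.108) → (132.408,23.758) → (130.915,22.761) → (129.918,21.268) → (129.568,19.508) → (129.918,17.748) → (130.915,16.255) → (132.408,15.258) → (134.168,14.908) → (135.928,15.258) → (137.421,16.255) → (138.418,17.748) → (138.768,19.508). Closed: final G1 returns to the first vertex.

**Shape 5** — `<polyline>` open polyline, stroke `#ff0000` → engrave (S289, F2730). Machine vertices: (209.381,135.829) → (91.324,135.513) → (42.697,120.953) → (8.062,95.467) → (96.813,155.782). Open path.

**Shape 6** — `<path>` regular polygon, stroke `#ff0000` → engrave (S289, F2730). Machine vertices: (105.594,77.799) → (73.769,57.617) → (36.995,65.850) → (16.813,97.675) → (25.046,134.449) → (56.871,154.631) → (93.645,146.398) → (113.827,114.573) → (105.594,77.799). Closed: final G1 returns to the first vertex.

G21
G90
G0 X5.534 Y149.554
M3 S554
G1 X100.708 Y149.554 F1660
G1 X100.708 Y139.976
G1 X5.534 Y139.976
G1 X5.534 Y149.554
M5
G0 X53.753 Y84.598
M3 S554
G1 X82.857 Y84.598 F1660
G1 X82.857 Y34.613
G1 X53.753 Y34.613
G1 X53.753 Y84.598
M5
G0 X15.217 Y138.629
M3 S289
G1 X49.882 Y159.491 F2730
G1 X50.617 Y119.039
G1 X15.217 Y138.629
M5
G0 X138.768 Y19.508
M3 S554
G1 X138.418 Y21.268 F1660
G1 X137.421 Y22.761
G1 X135.928 Y23.758
G1 X134.168 Y24.108
G1 X132.408 Y23.758
G1 X130.915 Y22.761
G1 X129.918 Y21.268
G1 X129.568 Y19.508
G1 X129.918 Y17.748
G1 X130.915 Y16.255
G1 X132.408 Y15.258
G1 X134.168 Y14.908
G1 X135.928 Y15.258
G1 X137.421 Y16.255
G1 X138.418 Y17.748
G1 X138.768 Y19.508
M5
G0 X209.381 Y135.829
M3 S289
G1 X91.324 Y135.513 F2730
G1 X42.697 Y120.953
G1 X8.062 Y95.467
G1 X96.813 Y155.782
M5
G0 X105.594 Y77.799
M3 S289
G1 X73.769 Y57.617 F2730
G1 X36.995 Y65.850
G1 X16.813 Y97.675
G1 X25.046 Y134.449
G1 X56.871 Y154.631
G1 X93.645 Y146.398
G1 X113.827 Y114.573
G1 X105.594 Y77.799
M5
G0 X0.000 Y0.000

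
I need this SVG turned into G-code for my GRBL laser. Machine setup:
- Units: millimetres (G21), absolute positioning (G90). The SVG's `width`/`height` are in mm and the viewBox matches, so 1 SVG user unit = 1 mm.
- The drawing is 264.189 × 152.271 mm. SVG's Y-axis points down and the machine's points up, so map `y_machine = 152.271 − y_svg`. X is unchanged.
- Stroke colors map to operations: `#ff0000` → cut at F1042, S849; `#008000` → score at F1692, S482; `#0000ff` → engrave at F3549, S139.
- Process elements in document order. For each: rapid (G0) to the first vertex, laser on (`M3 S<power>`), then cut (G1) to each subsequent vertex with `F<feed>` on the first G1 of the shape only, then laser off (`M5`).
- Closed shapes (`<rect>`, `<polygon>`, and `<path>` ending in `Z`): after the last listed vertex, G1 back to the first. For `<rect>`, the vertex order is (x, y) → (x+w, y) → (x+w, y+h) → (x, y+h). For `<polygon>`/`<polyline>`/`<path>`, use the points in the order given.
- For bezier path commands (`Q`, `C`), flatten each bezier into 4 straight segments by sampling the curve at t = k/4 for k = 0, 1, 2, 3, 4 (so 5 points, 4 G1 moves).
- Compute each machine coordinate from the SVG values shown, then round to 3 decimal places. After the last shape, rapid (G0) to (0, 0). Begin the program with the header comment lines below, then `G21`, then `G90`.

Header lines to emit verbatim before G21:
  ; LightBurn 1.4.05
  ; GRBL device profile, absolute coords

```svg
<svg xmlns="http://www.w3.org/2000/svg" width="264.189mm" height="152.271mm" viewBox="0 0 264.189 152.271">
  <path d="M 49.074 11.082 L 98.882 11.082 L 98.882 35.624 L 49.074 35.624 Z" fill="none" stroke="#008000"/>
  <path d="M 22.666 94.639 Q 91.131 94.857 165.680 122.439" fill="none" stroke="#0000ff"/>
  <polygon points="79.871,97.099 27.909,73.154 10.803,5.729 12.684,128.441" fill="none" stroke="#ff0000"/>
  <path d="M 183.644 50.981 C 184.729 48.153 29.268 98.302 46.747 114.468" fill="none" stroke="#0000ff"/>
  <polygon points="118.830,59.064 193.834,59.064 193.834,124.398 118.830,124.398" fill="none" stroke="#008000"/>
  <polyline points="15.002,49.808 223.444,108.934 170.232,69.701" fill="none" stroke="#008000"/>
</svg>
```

viewBox `0 0 264.189 152.271` with mm width/height → 1 unit = 1 mm. Flip: y_m = 152.271 − y_svg.

**Shape 1** — `<path>` rectangle, stroke `#008000` → score (S482, F1692). Machine vertices: (49.074,141.189) → (98.882,141.189) → (98.882,116.647) → (49.074,116.647) → (49.074,141.189). Closed: final G1 returns to the first vertex.

**Shape 2** — `<path>` quadratic bezier, stroke `#0000ff` → engrave (S139, F3549). Control points (SVG): P0=(22.666,94.639), P1=(91.131,94.857), P2=(165.680,122.439); sampled at t=k/4. Machine vertices: (22.666,57.632) → (57.279,55.813) → (92.652,50.573) → (128.786,41.913) → (165.680,29.832). Open path.

**Shape 3** — `<polygon>` closed polygon, stroke `#ff0000` → cut (S849, F1042). Machine vertices: (79.871,55.172) → (27.909,79.117) → (10.803,146.542) → (12.684,23.830) → (79.871,55.172). Closed: final G1 returns to the first vertex.

**Shape 4** — `<path>` cubic bezier, stroke `#0000ff` → engrave (S139, F3549). Control points (SVG): P0=(183.644,50.981), P1=(184.729,48.153), P2=(29.268,98.302), P3=(46.747,114.468); sampled at t=k/4. Machine vertices: (183.644,101.290) → (160.254,94.837) → (109.048,76.669) → (60.916,54.941) → (46.747,37.803). Open path.

**Shape 5** — `<polygon>` rectangle, stroke `#008000` → score (S482, F1692). Machine vertices: (118.830,93.207) → (193.834,93.207) → (193.834,27.873) → (118.830,27.873) → (118.830,93.207). Closed: final G1 returns to the first vertex.

**Shape 6** — `<polyline>` open polyline, stroke `#008000` → score (S482, F1692). Machine vertices: (15.002,102.463) → (223.444,43.337) → (170.232,82.570). Open path.

; LightBurn 1.4.05
; GRBL device profile, absolute coords
G21
G90
G0 X49.074 Y141.189
M3 S482
G1 X98.882 Y141.189 F1692
G1 X98.882 Y116.647
G1 X49.074 Y116.647
G1 X49.074 Y141.189
M5
G0 X22.666 Y57.632
M3 S139
G1 X57.279 Y55.813 F3549
G1 X92.652 Y50.573
G1 X128.786 Y41.913
G1 X165.680 Y29.832
M5
G0 X79.871 Y55.172
M3 S849
G1 X27.909 Y79.117 F1042
G1 X10.803 Y146.542
G1 X12.684 Y23.830
G1 X79.871 Y55.172
M5
G0 X183.644 Y101.290
M3 S139
G1 X160.254 Y94.837 F3549
G1 X109.048 Y76.669
G1 X60.916 Y54.941
G1 X46.747 Y37.803
M5
G0 X118.830 Y93.207
M3 S482
G1 X193.834 Y93.207 F1692
G1 X193.834 Y27.873
G1 X118.830 Y27.873
G1 X118.830 Y93.207
M5
G0 X15.002 Y102.463
M3 S482
G1 X223.444 Y43.337 F1692
G1 X170.232 Y82.570
M5
G0 X0.000 Y0.000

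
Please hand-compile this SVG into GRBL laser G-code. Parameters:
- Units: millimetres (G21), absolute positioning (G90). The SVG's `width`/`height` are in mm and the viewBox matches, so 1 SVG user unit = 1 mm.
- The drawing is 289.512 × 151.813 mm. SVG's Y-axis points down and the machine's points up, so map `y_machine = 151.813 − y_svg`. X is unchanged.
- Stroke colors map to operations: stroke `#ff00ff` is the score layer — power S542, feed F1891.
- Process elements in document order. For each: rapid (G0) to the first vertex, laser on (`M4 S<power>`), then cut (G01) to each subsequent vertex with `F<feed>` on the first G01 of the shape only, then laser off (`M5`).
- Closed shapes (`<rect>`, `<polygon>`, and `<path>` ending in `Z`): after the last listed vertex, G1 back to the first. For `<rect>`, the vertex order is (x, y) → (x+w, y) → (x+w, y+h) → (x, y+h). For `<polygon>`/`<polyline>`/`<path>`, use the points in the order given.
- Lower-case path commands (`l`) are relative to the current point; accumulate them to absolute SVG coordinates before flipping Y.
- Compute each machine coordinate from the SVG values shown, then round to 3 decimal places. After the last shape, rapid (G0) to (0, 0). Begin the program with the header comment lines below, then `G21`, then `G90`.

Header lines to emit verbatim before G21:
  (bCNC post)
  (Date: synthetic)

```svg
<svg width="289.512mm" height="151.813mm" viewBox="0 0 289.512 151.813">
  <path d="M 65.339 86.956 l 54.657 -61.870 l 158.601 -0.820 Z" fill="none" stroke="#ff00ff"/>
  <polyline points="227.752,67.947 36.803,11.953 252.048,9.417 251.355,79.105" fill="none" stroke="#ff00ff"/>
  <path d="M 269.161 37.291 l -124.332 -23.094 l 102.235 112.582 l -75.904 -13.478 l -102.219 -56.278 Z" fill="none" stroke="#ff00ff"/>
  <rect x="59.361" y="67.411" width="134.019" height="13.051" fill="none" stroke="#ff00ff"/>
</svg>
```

(bCNC post)
(Date: synthetic)
G21
G90
G0 X65.339 Y64.857
M4 S542
G01 X119.996 Y126.727 F1891
G01 X278.597 Y127.547
G01 X65.339 Y64.857
M5
G0 X227.752 Y83.866
M4 S542
G01 X36.803 Y139.860 F1891
G01 X252.048 Y142.396
G01 X251.355 Y72.708
M5
G0 X269.161 Y114.522
M4 S542
G01 X144.829 Y137.616 F1891
G01 X247.064 Y25.034
G01 X171.160 Y38.512
G01 X68.941 Y94.790
G01 X269.161 Y114.522
M5
G0 X59.361 Y84.402
M4 S542
G01 X193.380 Y84.402 F1891
G01 X193.380 Y71.351
G01 X59.361 Y71.351
G01 X59.361 Y84.402
M5
G0 X0.000 Y0.000

viewBox `0 0 289.512 151.813` with mm width/height → 1 unit = 1 mm. Flip: y_m = 151.813 − y_svg.

**Shape 1** — `<path>` closed polygon, stroke `#ff00ff` → score (S542, F1891). Machine vertices: (65.339,64.857) → (119.996,126.727) → (278.597,127.547) → (65.339,64.857). Closed: final G1 returns to the first vertex.

**Shape 2** — `<polyline>` open polyline, stroke `#ff00ff` → score (S542, F1891). Machine vertices: (227.752,83.866) → (36.803,139.860) → (252.048,142.396) → (251.355,72.708). Open path.

**Shape 3** — `<path>` closed polygon, stroke `#ff00ff` → score (S542, F1891). Machine vertices: (269.161,114.522) → (144.829,137.616) → (247.064,25.034) → (171.160,38.512) → (68.941,94.790) → (269.161,114.522). Closed: final G1 returns to the first vertex.

**Shape 4** — `<rect>` rectangle, stroke `#ff00ff` → score (S542, F1891). Machine vertices: (59.361,84.402) → (193.380,84.402) → (193.380,71.351) → (59.361,71.351) → (59.361,84.402). Closed: final G1 returns to the first vertex.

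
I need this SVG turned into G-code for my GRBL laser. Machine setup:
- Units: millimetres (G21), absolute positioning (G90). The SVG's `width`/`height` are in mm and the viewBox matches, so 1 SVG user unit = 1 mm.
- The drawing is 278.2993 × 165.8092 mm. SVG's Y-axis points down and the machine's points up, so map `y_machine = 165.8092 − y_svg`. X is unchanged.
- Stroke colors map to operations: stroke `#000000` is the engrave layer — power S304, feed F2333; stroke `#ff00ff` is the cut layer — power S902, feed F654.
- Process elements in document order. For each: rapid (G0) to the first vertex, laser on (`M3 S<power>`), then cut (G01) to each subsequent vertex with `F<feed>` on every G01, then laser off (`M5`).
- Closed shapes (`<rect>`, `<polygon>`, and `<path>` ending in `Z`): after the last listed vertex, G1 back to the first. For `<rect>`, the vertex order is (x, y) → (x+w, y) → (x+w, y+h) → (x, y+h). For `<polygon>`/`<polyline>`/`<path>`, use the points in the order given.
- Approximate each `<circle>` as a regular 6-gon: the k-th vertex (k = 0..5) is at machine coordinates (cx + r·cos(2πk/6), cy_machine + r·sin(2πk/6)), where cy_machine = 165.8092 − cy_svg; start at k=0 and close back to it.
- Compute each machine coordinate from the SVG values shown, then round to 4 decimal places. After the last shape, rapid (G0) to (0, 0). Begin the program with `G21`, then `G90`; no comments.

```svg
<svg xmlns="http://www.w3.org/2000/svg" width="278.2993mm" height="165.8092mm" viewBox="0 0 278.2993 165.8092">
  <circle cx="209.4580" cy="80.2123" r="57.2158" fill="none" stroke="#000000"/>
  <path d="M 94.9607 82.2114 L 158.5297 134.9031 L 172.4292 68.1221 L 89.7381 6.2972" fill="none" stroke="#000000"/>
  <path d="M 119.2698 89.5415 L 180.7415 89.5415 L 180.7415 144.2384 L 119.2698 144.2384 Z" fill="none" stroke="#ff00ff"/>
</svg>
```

Since the viewBox matches the mm dimensions, user units are millimetres directly. The only transform is the Y-flip y_m = 165.8092 − y_svg.

Shape 1 is a circle drawn with `<circle>`. Its stroke #000000 means engrave at S304, F2333. After flipping Y the toolpath is (266.6738,85.5969) → (238.0659,135.1472) → (180.8501,135.1472) → (152.2422,85.5969) → (180.8501,36.0466) → (238.0659,36.0466) → (266.6738,85.5969), returning to the start.

Shape 2 is a open polyline drawn with `<path>`. Its stroke #000000 means engrave at S304, F2333. After flipping Y the toolpath is (94.9607,83.5978) → (158.5297,30.9061) → (172.4292,97.6871) → (89.7381,159.5120).

Shape 3 is a rectangle drawn with `<path>`. Its stroke #ff00ff means cut at S902, F654. After flipping Y the toolpath is (119.2698,76.2677) → (180.7415,76.2677) → (180.7415,21.5708) → (119.2698,21.5708) → (119.2698,76.2677), returning to the start.

G21
G90
G0 X266.6738 Y85.5969
M3 S304
G01 X238.0659 Y135.1472 F2333
G01 X180.8501 Y135.1472 F2333
G01 X152.2422 Y85.5969 F2333
G01 X180.8501 Y36.0466 F2333
G01 X238.0659 Y36.0466 F2333
G01 X266.6738 Y85.5969 F2333
M5
G0 X94.9607 Y83.5978
M3 S304
G01 X158.5297 Y30.9061 F2333
G01 X172.4292 Y97.6871 F2333
G01 X89.7381 Y159.5120 F2333
M5
G0 X119.2698 Y76.2677
M3 S902
G01 X180.7415 Y76.2677 F654
G01 X180.7415 Y21.5708 F654
G01 X119.2698 Y21.5708 F654
G01 X119.2698 Y76.2677 F654
M5
G0 X0.0000 Y0.0000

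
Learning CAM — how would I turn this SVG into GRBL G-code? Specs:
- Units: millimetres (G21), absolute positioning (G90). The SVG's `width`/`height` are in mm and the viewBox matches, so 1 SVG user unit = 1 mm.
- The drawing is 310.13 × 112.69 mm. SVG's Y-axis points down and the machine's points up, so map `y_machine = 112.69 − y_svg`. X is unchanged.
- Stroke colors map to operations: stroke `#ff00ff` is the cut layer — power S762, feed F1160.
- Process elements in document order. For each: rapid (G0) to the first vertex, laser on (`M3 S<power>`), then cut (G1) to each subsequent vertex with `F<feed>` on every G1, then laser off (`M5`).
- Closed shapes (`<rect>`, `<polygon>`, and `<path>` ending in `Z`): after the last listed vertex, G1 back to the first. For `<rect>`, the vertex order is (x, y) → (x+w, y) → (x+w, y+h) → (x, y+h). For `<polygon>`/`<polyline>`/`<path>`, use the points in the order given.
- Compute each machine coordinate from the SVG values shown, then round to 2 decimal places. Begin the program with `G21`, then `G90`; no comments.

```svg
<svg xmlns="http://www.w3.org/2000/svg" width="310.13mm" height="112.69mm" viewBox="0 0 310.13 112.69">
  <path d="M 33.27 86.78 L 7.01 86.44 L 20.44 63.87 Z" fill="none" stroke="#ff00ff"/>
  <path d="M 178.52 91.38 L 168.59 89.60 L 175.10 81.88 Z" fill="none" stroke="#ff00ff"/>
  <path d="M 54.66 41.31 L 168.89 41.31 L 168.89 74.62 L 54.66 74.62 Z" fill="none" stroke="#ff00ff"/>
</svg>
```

G21
G90
G0 X33.27 Y25.91
M3 S762
G1 X7.01 Y26.25 F1160
G1 X20.44 Y48.82 F1160
G1 X33.27 Y25.91 F1160
M5
G0 X178.52 Y21.31
M3 S762
G1 X168.59 Y23.09 F1160
G1 X175.10 Y30.81 F1160
G1 X178.52 Y21.31 F1160
M5
G0 X54.66 Y71.38
M3 S762
G1 X168.89 Y71.38 F1160
G1 X168.89 Y38.07 F1160
G1 X54.66 Y38.07 F1160
G1 X54.66 Y71.38 F1160
M5

viewBox `0 0 310.13 112.69` with mm width/height → 1 unit = 1 mm. Flip: y_m = 112.69 − y_svg.

**Shape 1** — `<path>` regular polygon, stroke `#ff00ff` → cut (S762, F1160). Machine vertices: (33.27,25.91) → (7.01,26.25) → (20.44,48.82) → (33.27,25.91). Closed: final G1 returns to the first vertex.

**Shape 2** — `<path>` regular polygon, stroke `#ff00ff` → cut (S762, F1160). Machine vertices: (178.52,21.31) → (168.59,23.09) → (175.10,30.81) → (178.52,21.31). Closed: final G1 returns to the first vertex.

**Shape 3** — `<path>` rectangle, stroke `#ff00ff` → cut (S762, F1160). Machine vertices: (54.66,71.38) → (168.89,71.38) → (168.89,38.07) → (54.66,38.07) → (54.66,71.38). Closed: final G1 returns to the first vertex.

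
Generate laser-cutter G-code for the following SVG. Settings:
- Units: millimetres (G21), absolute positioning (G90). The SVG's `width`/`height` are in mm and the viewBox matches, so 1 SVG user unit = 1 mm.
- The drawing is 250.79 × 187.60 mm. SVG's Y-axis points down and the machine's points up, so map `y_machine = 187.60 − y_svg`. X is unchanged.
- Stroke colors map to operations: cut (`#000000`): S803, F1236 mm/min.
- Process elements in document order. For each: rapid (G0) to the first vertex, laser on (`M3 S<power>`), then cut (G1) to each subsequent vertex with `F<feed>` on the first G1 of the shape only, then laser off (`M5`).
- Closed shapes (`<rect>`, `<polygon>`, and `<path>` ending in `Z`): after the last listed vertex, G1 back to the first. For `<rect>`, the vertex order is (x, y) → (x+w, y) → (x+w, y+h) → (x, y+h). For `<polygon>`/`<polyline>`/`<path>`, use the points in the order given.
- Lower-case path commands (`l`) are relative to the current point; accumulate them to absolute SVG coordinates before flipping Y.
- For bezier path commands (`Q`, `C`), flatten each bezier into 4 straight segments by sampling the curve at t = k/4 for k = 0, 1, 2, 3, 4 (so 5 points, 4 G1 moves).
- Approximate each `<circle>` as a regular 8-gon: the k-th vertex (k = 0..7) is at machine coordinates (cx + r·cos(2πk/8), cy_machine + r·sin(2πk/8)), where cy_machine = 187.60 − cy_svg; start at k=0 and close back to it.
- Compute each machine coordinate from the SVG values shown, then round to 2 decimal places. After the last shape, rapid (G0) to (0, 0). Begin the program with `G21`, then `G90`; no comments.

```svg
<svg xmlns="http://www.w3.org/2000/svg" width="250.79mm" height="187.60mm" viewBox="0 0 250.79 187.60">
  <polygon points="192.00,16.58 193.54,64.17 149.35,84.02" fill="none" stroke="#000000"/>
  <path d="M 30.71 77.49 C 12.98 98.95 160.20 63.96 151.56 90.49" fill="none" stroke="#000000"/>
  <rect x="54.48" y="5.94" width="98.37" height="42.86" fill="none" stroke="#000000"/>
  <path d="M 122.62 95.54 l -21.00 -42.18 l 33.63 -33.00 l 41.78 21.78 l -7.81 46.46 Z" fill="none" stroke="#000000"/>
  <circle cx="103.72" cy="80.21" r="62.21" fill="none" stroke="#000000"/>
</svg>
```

1 u = 1 mm; y_m = 187.60 − y.

[1] `<polygon>` closed polygon, #000000→cut S803 F1236: (192.00,171.02) → (193.54,123.43) → (149.35,103.58) → (192.00,171.02) (closed)

[2] `<path>` cubic bezier, #000000→cut S803 F1236: (30.71,110.11) → (43.33,102.76) → (87.73,105.51) → (133.83,107.32) → (151.56,97.11)

[3] `<rect>` rectangle, #000000→cut S803 F1236: (54.48,181.66) → (152.85,181.66) → (152.85,138.80) → (54.48,138.80) → (54.48,181.66) (closed)

[4] `<path>` regular polygon, #000000→cut S803 F1236: (122.62,92.06) → (101.62,134.24) → (135.25,167.24) → (177.03,145.46) → (169.22,99.00) → (122.62,92.06) (closed)

[5] `<circle>` circle, #000000→cut S803 F1236: (165.93,107.39) → (147.71,151.38) → (103.72,169.60) → (59.73,151.38) → (41.51,107.39) → (59.73,63.40) → (103.72,45.18) → (147.71,63.40) → (165.93,107.39) (closed)

G21
G90
G0 X192.00 Y171.02
M3 S803
G1 X193.54 Y123.43 F1236
G1 X149.35 Y103.58
G1 X192.00 Y171.02
M5
G0 X30.71 Y110.11
M3 S803
G1 X43.33 Y102.76 F1236
G1 X87.73 Y105.51
G1 X133.83 Y107.32
G1 X151.56 Y97.11
M5
G0 X54.48 Y181.66
M3 S803
G1 X152.85 Y181.66 F1236
G1 X152.85 Y138.80
G1 X54.48 Y138.80
G1 X54.48 Y181.66
M5
G0 X122.62 Y92.06
M3 S803
G1 X101.62 Y134.24 F1236
G1 X135.25 Y167.24
G1 X177.03 Y145.46
G1 X169.22 Y99.00
G1 X122.62 Y92.06
M5
G0 X165.93 Y107.39
M3 S803
G1 X147.71 Y151.38 F1236
G1 X103.72 Y169.60
G1 X59.73 Y151.38
G1 X41.51 Y107.39
G1 X59.73 Y63.40
G1 X103.72 Y45.18
G1 X147.71 Y63.40
G1 X165.93 Y107.39
M5
G0 X0.00 Y0.00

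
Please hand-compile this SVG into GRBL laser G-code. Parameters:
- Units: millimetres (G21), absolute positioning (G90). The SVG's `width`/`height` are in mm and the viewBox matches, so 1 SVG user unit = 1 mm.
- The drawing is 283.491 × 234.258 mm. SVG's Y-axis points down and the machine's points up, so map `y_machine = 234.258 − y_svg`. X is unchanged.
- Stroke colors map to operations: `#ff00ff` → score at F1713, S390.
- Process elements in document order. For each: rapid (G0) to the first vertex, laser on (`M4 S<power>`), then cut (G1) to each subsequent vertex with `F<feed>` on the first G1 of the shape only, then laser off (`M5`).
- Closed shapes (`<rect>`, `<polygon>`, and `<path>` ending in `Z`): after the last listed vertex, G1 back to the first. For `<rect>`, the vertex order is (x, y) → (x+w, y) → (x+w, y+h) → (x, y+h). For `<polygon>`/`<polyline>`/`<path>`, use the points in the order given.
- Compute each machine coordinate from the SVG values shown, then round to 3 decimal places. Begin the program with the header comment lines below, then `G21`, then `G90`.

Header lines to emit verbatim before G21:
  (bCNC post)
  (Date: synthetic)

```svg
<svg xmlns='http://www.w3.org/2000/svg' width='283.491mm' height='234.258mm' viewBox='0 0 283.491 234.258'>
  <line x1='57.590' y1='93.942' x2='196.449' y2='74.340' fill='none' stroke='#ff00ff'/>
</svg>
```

viewBox `0 0 283.491 234.258` with mm width/height → 1 unit = 1 mm. Flip: y_m = 234.258 − y_svg.

**Shape 1** — `<line>` line segment, stroke `#ff00ff` → score (S390, F1713). Machine vertices: (57.590,140.316) → (196.449,159.918). Open path.

(bCNC post)
(Date: synthetic)
G21
G90
G0 X57.590 Y140.316
M4 S390
G1 X196.449 Y159.918 F1713
M5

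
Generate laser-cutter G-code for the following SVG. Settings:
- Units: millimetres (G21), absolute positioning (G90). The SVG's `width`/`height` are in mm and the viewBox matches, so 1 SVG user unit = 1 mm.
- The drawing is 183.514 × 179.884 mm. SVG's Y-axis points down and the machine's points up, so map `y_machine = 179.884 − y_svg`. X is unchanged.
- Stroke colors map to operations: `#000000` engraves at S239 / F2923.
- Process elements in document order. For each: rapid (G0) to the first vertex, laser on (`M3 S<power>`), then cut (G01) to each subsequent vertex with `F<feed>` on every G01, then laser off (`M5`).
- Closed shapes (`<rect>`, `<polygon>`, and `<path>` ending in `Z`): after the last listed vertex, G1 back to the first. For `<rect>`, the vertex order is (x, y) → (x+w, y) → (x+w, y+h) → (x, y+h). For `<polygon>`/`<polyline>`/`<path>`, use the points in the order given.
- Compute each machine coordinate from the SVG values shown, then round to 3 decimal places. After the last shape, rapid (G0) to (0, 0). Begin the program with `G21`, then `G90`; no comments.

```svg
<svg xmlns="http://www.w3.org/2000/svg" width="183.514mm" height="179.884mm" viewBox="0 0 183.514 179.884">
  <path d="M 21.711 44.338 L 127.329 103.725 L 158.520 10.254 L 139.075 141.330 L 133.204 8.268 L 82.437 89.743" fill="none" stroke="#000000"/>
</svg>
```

Since the viewBox matches the mm dimensions, user units are millimetres directly. The only transform is the Y-flip y_m = 179.884 − y_svg.

Shape 1 is a open polyline drawn with `<path>`. Its stroke #000000 means engrave at S239, F2923. After flipping Y the toolpath is (21.711,135.546) → (127.329,76.159) → (158.520,169.630) → (139.075,38.554) → (133.204,171.616) → (82.437,90.141).

G21
G90
G0 X21.711 Y135.546
M3 S239
G01 X127.329 Y76.159 F2923
G01 X158.520 Y169.630 F2923
G01 X139.075 Y38.554 F2923
G01 X133.204 Y171.616 F2923
G01 X82.437 Y90.141 F2923
M5
G0 X0.000 Y0.000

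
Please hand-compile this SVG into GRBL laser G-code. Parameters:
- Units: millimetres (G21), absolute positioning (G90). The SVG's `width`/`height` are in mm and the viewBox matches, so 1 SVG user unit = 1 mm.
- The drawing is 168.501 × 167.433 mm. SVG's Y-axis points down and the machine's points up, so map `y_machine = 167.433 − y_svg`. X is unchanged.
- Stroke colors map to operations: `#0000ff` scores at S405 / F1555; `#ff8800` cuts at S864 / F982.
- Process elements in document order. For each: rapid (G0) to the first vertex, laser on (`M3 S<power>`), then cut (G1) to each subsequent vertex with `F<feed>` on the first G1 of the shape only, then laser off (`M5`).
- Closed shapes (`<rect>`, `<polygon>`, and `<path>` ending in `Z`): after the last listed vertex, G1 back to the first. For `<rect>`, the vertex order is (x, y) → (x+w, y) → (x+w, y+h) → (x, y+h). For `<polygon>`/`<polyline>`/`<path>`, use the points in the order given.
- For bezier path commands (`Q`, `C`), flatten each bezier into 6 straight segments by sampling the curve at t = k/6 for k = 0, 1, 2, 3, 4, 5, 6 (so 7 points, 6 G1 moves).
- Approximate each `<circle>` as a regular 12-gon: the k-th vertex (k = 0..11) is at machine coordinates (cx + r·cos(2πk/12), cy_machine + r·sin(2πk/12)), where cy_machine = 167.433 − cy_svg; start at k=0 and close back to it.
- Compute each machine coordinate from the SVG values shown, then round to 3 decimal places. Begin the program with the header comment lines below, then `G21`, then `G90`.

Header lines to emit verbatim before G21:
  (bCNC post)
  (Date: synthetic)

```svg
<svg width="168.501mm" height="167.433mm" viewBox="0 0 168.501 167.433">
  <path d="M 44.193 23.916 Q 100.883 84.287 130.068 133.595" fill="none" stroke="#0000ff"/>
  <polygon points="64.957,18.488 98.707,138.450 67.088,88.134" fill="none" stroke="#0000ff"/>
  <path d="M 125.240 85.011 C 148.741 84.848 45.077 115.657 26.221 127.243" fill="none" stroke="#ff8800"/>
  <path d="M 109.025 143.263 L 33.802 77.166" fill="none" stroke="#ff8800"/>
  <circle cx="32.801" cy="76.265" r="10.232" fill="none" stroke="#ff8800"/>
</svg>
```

(bCNC post)
(Date: synthetic)
G21
G90
G0 X44.193 Y143.517
M3 S405
G1 X62.326 Y123.701 F1555
G1 X78.930 Y104.499
G1 X94.007 Y85.912
G1 X107.555 Y67.939
G1 X119.576 Y50.581
G1 X130.068 Y33.838
M5
G0 X64.957 Y148.945
M3 S405
G1 X98.707 Y28.983 F1555
G1 X67.088 Y79.299
G1 X64.957 Y148.945
M5
G0 X125.240 Y82.422
M3 S864
G1 X127.375 Y80.155 F982
G1 X114.204 Y74.120
G1 X91.614 Y65.712
G1 X65.495 Y56.325
G1 X41.735 Y47.353
G1 X26.221 Y40.190
M5
G0 X109.025 Y24.170
M3 S864
G1 X33.802 Y90.267 F982
M5
G0 X43.033 Y91.168
M3 S864
G1 X41.662 Y96.284 F982
G1 X37.917 Y100.029
G1 X32.801 Y101.400
G1 X27.685 Y100.029
G1 X23.940 Y96.284
G1 X22.569 Y91.168
G1 X23.940 Y86.052
G1 X27.685 Y82.307
G1 X32.801 Y80.936
G1 X37.917 Y82.307
G1 X41.662 Y86.052
G1 X43.033 Y91.168
M5

viewBox `0 0 168.501 167.433` with mm width/height → 1 unit = 1 mm. Flip: y_m = 167.433 − y_svg.

**Shape 1** — `<path>` quadratic bezier, stroke `#0000ff` → score (S405, F1555). Control points (SVG): P0=(44.193,23.916), P1=(100.883,84.287), P2=(130.068,133.595); sampled at t=k/6. Machine vertices: (44.193,143.517) → (62.326,123.701) → (78.930,104.499) → (94.007,85.912) → (107.555,67.939) → (119.576,50.581) → (130.068,33.838). Open path.

**Shape 2** — `<polygon>` closed polygon, stroke `#0000ff` → score (S405, F1555). Machine vertices: (64.957,148.945) → (98.707,28.983) → (67.088,79.299) → (64.957,148.945). Closed: final G1 returns to the first vertex.

**Shape 3** — `<path>` cubic bezier, stroke `#ff8800` → cut (S864, F982). Control points (SVG): P0=(125.240,85.011), P1=(148.741,84.848), P2=(45.077,115.657), P3=(26.221,127.243); sampled at t=k/6. Machine vertices: (125.240,82.422) → (127.375,80.155) → (114.204,74.120) → (91.614,65.712) → (65.495,56.325) → (41.735,47.353) → (26.221,40.190). Open path.

**Shape 4** — `<path>` line segment, stroke `#ff8800` → cut (S864, F982). Machine vertices: (109.025,24.170) → (33.802,90.267). Open path.

**Shape 5** — `<circle>` circle, stroke `#ff8800` → cut (S864, F982). Machine vertices: (43.033,91.168) → (41.662,96.284) → (37.917,100.029) → (32.801,101.400) → (27.685,100.029) → (23.940,96.284) → (22.569,91.168) → (23.940,86.052) → (27.685,82.307) → (32.801,80.936) → (37.917,82.307) → (41.662,86.052) → (43.033,91.168). Closed: final G1 returns to the first vertex.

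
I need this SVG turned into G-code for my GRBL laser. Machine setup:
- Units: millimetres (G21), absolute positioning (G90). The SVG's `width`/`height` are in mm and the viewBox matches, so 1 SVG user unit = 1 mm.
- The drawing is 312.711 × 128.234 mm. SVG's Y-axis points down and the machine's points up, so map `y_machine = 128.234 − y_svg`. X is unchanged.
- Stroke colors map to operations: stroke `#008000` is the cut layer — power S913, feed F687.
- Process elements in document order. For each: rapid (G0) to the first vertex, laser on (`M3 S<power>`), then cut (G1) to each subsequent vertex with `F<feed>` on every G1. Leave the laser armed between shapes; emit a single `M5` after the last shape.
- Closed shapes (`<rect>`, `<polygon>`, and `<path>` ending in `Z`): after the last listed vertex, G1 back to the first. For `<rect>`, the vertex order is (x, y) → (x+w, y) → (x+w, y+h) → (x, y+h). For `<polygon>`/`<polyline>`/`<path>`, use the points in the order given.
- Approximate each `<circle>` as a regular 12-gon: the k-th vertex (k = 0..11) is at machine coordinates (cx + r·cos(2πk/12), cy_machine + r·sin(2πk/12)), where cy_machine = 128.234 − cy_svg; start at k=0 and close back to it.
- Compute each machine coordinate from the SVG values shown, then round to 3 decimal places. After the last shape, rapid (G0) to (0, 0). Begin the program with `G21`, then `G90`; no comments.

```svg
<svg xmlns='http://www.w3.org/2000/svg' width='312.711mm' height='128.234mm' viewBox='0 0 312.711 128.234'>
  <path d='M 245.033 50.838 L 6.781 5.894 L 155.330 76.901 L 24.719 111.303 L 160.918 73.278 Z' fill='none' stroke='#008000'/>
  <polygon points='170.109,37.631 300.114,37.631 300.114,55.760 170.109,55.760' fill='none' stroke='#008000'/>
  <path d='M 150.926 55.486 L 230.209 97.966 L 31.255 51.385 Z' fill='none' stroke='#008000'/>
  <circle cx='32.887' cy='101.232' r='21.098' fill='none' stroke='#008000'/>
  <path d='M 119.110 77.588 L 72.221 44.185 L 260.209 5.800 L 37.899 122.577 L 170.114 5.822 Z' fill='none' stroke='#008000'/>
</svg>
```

G21
G90
G0 X245.033 Y77.396
M3 S913
G1 X6.781 Y122.340 F687
G1 X155.330 Y51.333 F687
G1 X24.719 Y16.931 F687
G1 X160.918 Y54.956 F687
G1 X245.033 Y77.396 F687
G0 X170.109 Y90.603
M3 S913
G1 X300.114 Y90.603 F687
G1 X300.114 Y72.474 F687
G1 X170.109 Y72.474 F687
G1 X170.109 Y90.603 F687
G0 X150.926 Y72.748
M3 S913
G1 X230.209 Y30.268 F687
G1 X31.255 Y76.849 F687
G1 X150.926 Y72.748 F687
G0 X53.985 Y27.002
M3 S913
G1 X51.158 Y37.551 F687
G1 X43.436 Y45.273 F687
G1 X32.887 Y48.100 F687
G1 X22.338 Y45.273 F687
G1 X14.616 Y37.551 F687
G1 X11.789 Y27.002 F687
G1 X14.616 Y16.453 F687
G1 X22.338 Y8.731 F687
G1 X32.887 Y5.904 F687
G1 X43.436 Y8.731 F687
G1 X51.158 Y16.453 F687
G1 X53.985 Y27.002 F687
G0 X119.110 Y50.646
M3 S913
G1 X72.221 Y84.049 F687
G1 X260.209 Y122.434 F687
G1 X37.899 Y5.657 F687
G1 X170.114 Y122.412 F687
G1 X119.110 Y50.646 F687
M5
G0 X0.000 Y0.000

Since the viewBox matches the mm dimensions, user units are millimetres directly. The only transform is the Y-flip y_m = 128.234 − y_svg.

Shape 1 is a closed polygon drawn with `<path>`. Its stroke #008000 means cut at S913, F687. After flipping Y the toolpath is (245.033,77.396) → (6.781,122.340) → (155.330,51.333) → (24.719,16.931) → (160.918,54.956) → (245.033,77.396), returning to the start.

Shape 2 is a rectangle drawn with `<polygon>`. Its stroke #008000 means cut at S913, F687. After flipping Y the toolpath is (170.109,90.603) → (300.114,90.603) → (300.114,72.474) → (170.109,72.474) → (170.109,90.603), returning to the start.

Shape 3 is a closed polygon drawn with `<path>`. Its stroke #008000 means cut at S913, F687. After flipping Y the toolpath is (150.926,72.748) → (230.209,30.268) → (31.255,76.849) → (150.926,72.748), returning to the start.

Shape 4 is a circle drawn with `<circle>`. Its stroke #008000 means cut at S913, F687. After flipping Y the toolpath is (53.985,27.002) → (51.158,37.551) → (43.436,45.273) → (32.887,48.100) → (22.338,45.273) → (14.616,37.551) → (11.789,27.002) → (14.616,16.453) → (22.338,8.731) → (32.887,5.904) → (43.436,8.731) → (51.158,16.453) → (53.985,27.002), returning to the start.

Shape 5 is a closed polygon drawn with `<path>`. Its stroke #008000 means cut at S913, F687. After flipping Y the toolpath is (119.110,50.646) → (72.221,84.049) → (260.209,122.434) → (37.899,5.657) → (170.114,122.412) → (119.110,50.646), returning to the start.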